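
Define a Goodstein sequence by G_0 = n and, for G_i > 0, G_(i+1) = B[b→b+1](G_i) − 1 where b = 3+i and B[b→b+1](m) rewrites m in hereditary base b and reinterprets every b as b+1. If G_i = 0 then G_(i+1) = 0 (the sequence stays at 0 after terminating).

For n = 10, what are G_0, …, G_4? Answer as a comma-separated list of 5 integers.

10, 16, 24, 27, 30

[0] 10 ≡ 3^2 + 1 (base 3). Lift 4: 17. −1: 16.
[1] 16 ≡ 4^2 (base 4). Lift 5: 25. −1: 24.
[2] 24 ≡ 4·5 + 4 (base 5). Lift 6: 28. −1: 27.
[3] 27 ≡ 4·6 + 3 (base 6). Lift 7: 31. −1: 30.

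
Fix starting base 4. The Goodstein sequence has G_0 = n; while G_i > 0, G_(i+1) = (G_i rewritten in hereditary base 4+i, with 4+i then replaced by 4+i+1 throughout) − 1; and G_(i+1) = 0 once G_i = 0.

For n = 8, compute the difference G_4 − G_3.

0

G_0 = 8. HB_4(8) = 2·4. Bump = 10. G_1 = 9.
G_1 = 9. HB_5(9) = 5 + 4. Bump = 10. G_2 = 9.
G_2 = 9. HB_6(9) = 6 + 3. Bump = 10. G_3 = 9.
G_3 = 9. HB_7(9) = 7 + 2. Bump = 10. G_4 = 9.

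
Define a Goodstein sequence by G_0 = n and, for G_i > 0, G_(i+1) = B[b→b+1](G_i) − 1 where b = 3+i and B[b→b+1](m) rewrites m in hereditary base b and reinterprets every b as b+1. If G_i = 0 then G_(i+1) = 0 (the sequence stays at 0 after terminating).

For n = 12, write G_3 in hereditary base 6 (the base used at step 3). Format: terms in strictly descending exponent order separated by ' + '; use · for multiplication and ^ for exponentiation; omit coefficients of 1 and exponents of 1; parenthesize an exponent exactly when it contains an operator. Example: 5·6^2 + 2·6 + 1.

i=0: 12 = 3^2 + 3 (b=3); 3→4: 4^2 + 4 = 20; 20−1 = 19
i=1: 19 = 4^2 + 3 (b=4); 4→5: 5^2 + 3 = 28; 28−1 = 27
i=2: 27 = 5^2 + 2 (b=5); 5→6: 6^2 + 2 = 38; 38−1 = 37
i=3: 37 = 6^2 + 1 (b=6); 6→7: 7^2 + 1 = 50; 50−1 = 49

6^2 + 1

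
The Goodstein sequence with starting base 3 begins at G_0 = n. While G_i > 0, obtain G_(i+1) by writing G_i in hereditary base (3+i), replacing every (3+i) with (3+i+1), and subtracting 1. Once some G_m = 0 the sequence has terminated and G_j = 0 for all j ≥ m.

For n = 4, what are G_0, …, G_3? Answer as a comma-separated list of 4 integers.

step 0: 4 = 3 + 1; sub 4 for 3: 4 + 1; = 5; G_1 = 5−1 = 4
step 1: 4 = 4; sub 5 for 4: 5; = 5; G_2 = 5−1 = 4
step 2: 4 = 4; sub 6 for 5: 4; = 4; G_3 = 4−1 = 3

4, 4, 4, 3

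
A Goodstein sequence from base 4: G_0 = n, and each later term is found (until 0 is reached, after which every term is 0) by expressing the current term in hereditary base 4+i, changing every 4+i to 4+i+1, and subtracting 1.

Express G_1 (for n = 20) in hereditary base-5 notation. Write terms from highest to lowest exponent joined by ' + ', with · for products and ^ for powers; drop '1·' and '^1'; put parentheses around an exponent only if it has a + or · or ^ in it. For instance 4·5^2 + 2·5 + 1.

i=0: 20 = 4^2 + 4 (b=4); 4→5: 5^2 + 5 = 30; 30−1 = 29
i=1: 29 = 5^2 + 4 (b=5); 5→6: 6^2 + 4 = 40; 40−1 = 39

5^2 + 4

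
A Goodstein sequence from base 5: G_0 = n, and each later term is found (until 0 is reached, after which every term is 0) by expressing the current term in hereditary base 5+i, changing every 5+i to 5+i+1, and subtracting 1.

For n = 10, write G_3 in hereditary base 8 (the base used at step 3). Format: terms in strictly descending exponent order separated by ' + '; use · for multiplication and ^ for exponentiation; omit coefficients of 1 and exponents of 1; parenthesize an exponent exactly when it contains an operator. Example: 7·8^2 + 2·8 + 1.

[0] 10 ≡ 2·5 (base 5). Lift 6: 12. −1: 11.
[1] 11 ≡ 6 + 5 (base 6). Lift 7: 12. −1: 11.
[2] 11 ≡ 7 + 4 (base 7). Lift 8: 12. −1: 11.
[3] 11 ≡ 8 + 3 (base 8). Lift 9: 12. −1: 11.

8 + 3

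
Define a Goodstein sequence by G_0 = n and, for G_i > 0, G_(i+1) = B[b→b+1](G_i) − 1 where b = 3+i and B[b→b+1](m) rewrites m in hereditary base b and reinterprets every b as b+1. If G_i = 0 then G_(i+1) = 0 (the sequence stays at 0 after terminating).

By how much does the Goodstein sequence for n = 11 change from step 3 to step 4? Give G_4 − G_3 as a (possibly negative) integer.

4

(0) 11|_3 = 3^2 + 2 ↦ 4^2 + 2|_4 = 18 ⇒ 17
(1) 17|_4 = 4^2 + 1 ↦ 5^2 + 1|_5 = 26 ⇒ 25
(2) 25|_5 = 5^2 ↦ 6^2|_6 = 36 ⇒ 35
(3) 35|_6 = 5·6 + 5 ↦ 5·7 + 5|_7 = 40 ⇒ 39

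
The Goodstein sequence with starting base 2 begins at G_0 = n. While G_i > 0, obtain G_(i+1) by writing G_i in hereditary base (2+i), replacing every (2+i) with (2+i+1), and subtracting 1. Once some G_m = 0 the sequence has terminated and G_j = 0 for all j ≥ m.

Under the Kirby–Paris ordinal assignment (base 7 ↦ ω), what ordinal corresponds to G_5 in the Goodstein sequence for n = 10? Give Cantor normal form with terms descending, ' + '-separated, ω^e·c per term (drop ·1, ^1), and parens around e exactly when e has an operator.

10 —HB2→ 2^(2 + 1) + 2 —bump→ 3^(3 + 1) + 3 = 84 —(−1)→ 83
83 —HB3→ 3^(3 + 1) + 2 —bump→ 4^(4 + 1) + 2 = 1026 —(−1)→ 1025
1025 —HB4→ 4^(4 + 1) + 1 —bump→ 5^(5 + 1) + 1 = 15626 —(−1)→ 15625
15625 —HB5→ 5^(5 + 1) —bump→ 6^(6 + 1) = 279936 —(−1)→ 279935
279935 —HB6→ 5·6^6 + 5·6^5 + 5·6^4 + 5·6^3 + 5·6^2 + 5·6 + 5 —bump→ 5·7^7 + 5·7^5 + 5·7^4 + 5·7^3 + 5·7^2 + 5·7 + 5 = 4215755 —(−1)→ 4215754
4215754 —HB7→ 5·7^7 + 5·7^5 + 5·7^4 + 5·7^3 + 5·7^2 + 5·7 + 4 —bump→ 5·8^8 + 5·8^5 + 5·8^4 + 5·8^3 + 5·8^2 + 5·8 + 4 = 84073324 —(−1)→ 84073323

ω^ω·5 + ω^5·5 + ω^4·5 + ω^3·5 + ω^2·5 + ω·5 + 4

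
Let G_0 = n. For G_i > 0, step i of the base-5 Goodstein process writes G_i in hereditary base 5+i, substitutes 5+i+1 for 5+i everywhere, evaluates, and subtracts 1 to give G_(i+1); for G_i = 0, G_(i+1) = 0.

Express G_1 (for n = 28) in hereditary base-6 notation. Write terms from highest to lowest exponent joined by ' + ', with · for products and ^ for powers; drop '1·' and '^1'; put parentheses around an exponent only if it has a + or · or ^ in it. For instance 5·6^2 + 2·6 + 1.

base 5: 28 = 5^2 + 3; at 6: 6^2 + 3 = 39; next = 38
base 6: 38 = 6^2 + 2; at 7: 7^2 + 2 = 51; next = 50

6^2 + 2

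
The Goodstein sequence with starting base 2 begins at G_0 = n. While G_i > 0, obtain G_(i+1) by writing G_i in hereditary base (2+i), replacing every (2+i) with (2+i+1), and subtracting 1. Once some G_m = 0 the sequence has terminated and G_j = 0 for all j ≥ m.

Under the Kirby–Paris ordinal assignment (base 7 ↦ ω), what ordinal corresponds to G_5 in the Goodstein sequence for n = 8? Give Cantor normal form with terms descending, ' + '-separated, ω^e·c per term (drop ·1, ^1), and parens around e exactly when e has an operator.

base 2: 8 = 2^(2 + 1); at 3: 3^(3 + 1) = 81; next = 80
base 3: 80 = 2·3^3 + 2·3^2 + 2·3 + 2; at 4: 2·4^4 + 2·4^2 + 2·4 + 2 = 554; next = 553
base 4: 553 = 2·4^4 + 2·4^2 + 2·4 + 1; at 5: 2·5^5 + 2·5^2 + 2·5 + 1 = 6311; next = 6310
base 5: 6310 = 2·5^5 + 2·5^2 + 2·5; at 6: 2·6^6 + 2·6^2 + 2·6 = 93396; next = 93395
base 6: 93395 = 2·6^6 + 2·6^2 + 6 + 5; at 7: 2·7^7 + 2·7^2 + 7 + 5 = 1647196; next = 1647195
base 7: 1647195 = 2·7^7 + 2·7^2 + 7 + 4; at 8: 2·8^8 + 2·8^2 + 8 + 4 = 33554572; next = 33554571

ω^ω·2 + ω^2·2 + ω + 4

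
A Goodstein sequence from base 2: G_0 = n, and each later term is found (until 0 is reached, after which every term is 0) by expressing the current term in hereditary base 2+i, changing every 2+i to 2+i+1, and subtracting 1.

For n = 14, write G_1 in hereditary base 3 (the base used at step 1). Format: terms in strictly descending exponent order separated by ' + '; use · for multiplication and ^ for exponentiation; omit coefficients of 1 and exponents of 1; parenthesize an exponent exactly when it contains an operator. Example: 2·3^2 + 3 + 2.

3^(3 + 1) + 3^3 + 2

14 —HB2→ 2^(2 + 1) + 2^2 + 2 —bump→ 3^(3 + 1) + 3^3 + 3 = 111 —(−1)→ 110
110 —HB3→ 3^(3 + 1) + 3^3 + 2 —bump→ 4^(4 + 1) + 4^4 + 2 = 1282 —(−1)→ 1281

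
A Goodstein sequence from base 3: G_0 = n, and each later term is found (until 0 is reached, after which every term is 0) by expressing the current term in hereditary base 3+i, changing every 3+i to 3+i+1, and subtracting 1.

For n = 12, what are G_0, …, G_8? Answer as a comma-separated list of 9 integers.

i=0: 12 = 3^2 + 3 (b=3); 3→4: 4^2 + 4 = 20; 20−1 = 19
i=1: 19 = 4^2 + 3 (b=4); 4→5: 5^2 + 3 = 28; 28−1 = 27
i=2: 27 = 5^2 + 2 (b=5); 5→6: 6^2 + 2 = 38; 38−1 = 37
i=3: 37 = 6^2 + 1 (b=6); 6→7: 7^2 + 1 = 50; 50−1 = 49
i=4: 49 = 7^2 (b=7); 7→8: 8^2 = 64; 64−1 = 63
i=5: 63 = 7·8 + 7 (b=8); 8→9: 7·9 + 7 = 70; 70−1 = 69
i=6: 69 = 7·9 + 6 (b=9); 9→10: 7·10 + 6 = 76; 76−1 = 75
i=7: 75 = 7·10 + 5 (b=10); 10→11: 7·11 + 5 = 82; 82−1 = 81

12, 19, 27, 37, 49, 63, 69, 75, 81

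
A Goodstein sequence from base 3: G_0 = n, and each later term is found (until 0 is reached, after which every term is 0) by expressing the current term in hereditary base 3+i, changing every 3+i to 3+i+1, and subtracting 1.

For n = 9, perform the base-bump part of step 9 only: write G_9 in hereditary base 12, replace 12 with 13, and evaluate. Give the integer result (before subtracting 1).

step 0: 9 = 3^2; sub 4 for 3: 4^2; = 16; G_1 = 16−1 = 15
step 1: 15 = 3·4 + 3; sub 5 for 4: 3·5 + 3; = 18; G_2 = 18−1 = 17
step 2: 17 = 3·5 + 2; sub 6 for 5: 3·6 + 2; = 20; G_3 = 20−1 = 19
step 3: 19 = 3·6 + 1; sub 7 for 6: 3·7 + 1; = 22; G_4 = 22−1 = 21
step 4: 21 = 3·7; sub 8 for 7: 3·8; = 24; G_5 = 24−1 = 23
step 5: 23 = 2·8 + 7; sub 9 for 8: 2·9 + 7; = 25; G_6 = 25−1 = 24
step 6: 24 = 2·9 + 6; sub 10 for 9: 2·10 + 6; = 26; G_7 = 26−1 = 25
step 7: 25 = 2·10 + 5; sub 11 for 10: 2·11 + 5; = 27; G_8 = 27−1 = 26
step 8: 26 = 2·11 + 4; sub 12 for 11: 2·12 + 4; = 28; G_9 = 28−1 = 27

29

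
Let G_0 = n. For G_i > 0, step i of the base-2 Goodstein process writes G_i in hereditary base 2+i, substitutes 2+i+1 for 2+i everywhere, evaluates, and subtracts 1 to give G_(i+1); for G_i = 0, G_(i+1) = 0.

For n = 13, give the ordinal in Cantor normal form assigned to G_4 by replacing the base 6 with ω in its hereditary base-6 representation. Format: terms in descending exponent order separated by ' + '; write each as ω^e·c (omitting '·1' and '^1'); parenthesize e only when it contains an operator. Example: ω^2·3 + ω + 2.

step 0: 13 = 2^(2 + 1) + 2^2 + 1; sub 3 for 2: 3^(3 + 1) + 3^3 + 1; = 109; G_1 = 109−1 = 108
step 1: 108 = 3^(3 + 1) + 3^3; sub 4 for 3: 4^(4 + 1) + 4^4; = 1280; G_2 = 1280−1 = 1279
step 2: 1279 = 4^(4 + 1) + 3·4^3 + 3·4^2 + 3·4 + 3; sub 5 for 4: 5^(5 + 1) + 3·5^3 + 3·5^2 + 3·5 + 3; = 16093; G_3 = 16093−1 = 16092
step 3: 16092 = 5^(5 + 1) + 3·5^3 + 3·5^2 + 3·5 + 2; sub 6 for 5: 6^(6 + 1) + 3·6^3 + 3·6^2 + 3·6 + 2; = 280712; G_4 = 280712−1 = 280711
step 4: 280711 = 6^(6 + 1) + 3·6^3 + 3·6^2 + 3·6 + 1; sub 7 for 6: 7^(7 + 1) + 3·7^3 + 3·7^2 + 3·7 + 1; = 5765999; G_5 = 5765999−1 = 5765998

ω^(ω + 1) + ω^3·3 + ω^2·3 + ω·3 + 1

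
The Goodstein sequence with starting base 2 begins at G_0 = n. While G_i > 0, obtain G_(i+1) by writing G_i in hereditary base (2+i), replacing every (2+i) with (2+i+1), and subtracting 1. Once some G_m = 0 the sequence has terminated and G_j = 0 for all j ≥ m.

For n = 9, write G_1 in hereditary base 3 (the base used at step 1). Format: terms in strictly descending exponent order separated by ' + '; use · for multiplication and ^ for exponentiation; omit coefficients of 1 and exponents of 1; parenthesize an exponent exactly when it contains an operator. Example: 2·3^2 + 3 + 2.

3^(3 + 1)

G_0 = 9. HB_2(9) = 2^(2 + 1) + 1. Bump = 82. G_1 = 81.
G_1 = 81. HB_3(81) = 3^(3 + 1). Bump = 1024. G_2 = 1023.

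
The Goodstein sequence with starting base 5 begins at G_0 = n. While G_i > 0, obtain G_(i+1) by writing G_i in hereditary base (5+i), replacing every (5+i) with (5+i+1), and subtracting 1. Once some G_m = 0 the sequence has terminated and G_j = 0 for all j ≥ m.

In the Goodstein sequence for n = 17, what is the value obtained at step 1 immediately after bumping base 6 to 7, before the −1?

22

step 0: 17 = 3·5 + 2; sub 6 for 5: 3·6 + 2; = 20; G_1 = 20−1 = 19
step 1: 19 = 3·6 + 1; sub 7 for 6: 3·7 + 1; = 22; G_2 = 22−1 = 21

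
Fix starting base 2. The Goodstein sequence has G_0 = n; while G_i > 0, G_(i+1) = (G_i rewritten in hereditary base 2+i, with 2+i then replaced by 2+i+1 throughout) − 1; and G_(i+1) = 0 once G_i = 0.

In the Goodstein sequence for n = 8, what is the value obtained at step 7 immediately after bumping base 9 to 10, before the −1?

G_0=8  [base 2] 2^(2 + 1)  →[2↦3]→  3^(3 + 1) = 81  −1 ⇒ G_1=80
G_1=80  [base 3] 2·3^3 + 2·3^2 + 2·3 + 2  →[3↦4]→  2·4^4 + 2·4^2 + 2·4 + 2 = 554  −1 ⇒ G_2=553
G_2=553  [base 4] 2·4^4 + 2·4^2 + 2·4 + 1  →[4↦5]→  2·5^5 + 2·5^2 + 2·5 + 1 = 6311  −1 ⇒ G_3=6310
G_3=6310  [base 5] 2·5^5 + 2·5^2 + 2·5  →[5↦6]→  2·6^6 + 2·6^2 + 2·6 = 93396  −1 ⇒ G_4=93395
G_4=93395  [base 6] 2·6^6 + 2·6^2 + 6 + 5  →[6↦7]→  2·7^7 + 2·7^2 + 7 + 5 = 1647196  −1 ⇒ G_5=1647195
G_5=1647195  [base 7] 2·7^7 + 2·7^2 + 7 + 4  →[7↦8]→  2·8^8 + 2·8^2 + 8 + 4 = 33554572  −1 ⇒ G_6=33554571
G_6=33554571  [base 8] 2·8^8 + 2·8^2 + 8 + 3  →[8↦9]→  2·9^9 + 2·9^2 + 9 + 3 = 774841152  −1 ⇒ G_7=774841151
G_7=774841151  [base 9] 2·9^9 + 2·9^2 + 9 + 2  →[9↦10]→  2·10^10 + 2·10^2 + 10 + 2 = 20000000212  −1 ⇒ G_8=20000000211

20000000212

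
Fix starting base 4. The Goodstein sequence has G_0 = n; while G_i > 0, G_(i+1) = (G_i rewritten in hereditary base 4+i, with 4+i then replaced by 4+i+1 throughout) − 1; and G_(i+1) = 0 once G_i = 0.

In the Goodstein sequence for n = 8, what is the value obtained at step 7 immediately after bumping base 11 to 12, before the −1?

G_0 = 8. HB_4(8) = 2·4. Bump = 10. G_1 = 9.
G_1 = 9. HB_5(9) = 5 + 4. Bump = 10. G_2 = 9.
G_2 = 9. HB_6(9) = 6 + 3. Bump = 10. G_3 = 9.
G_3 = 9. HB_7(9) = 7 + 2. Bump = 10. G_4 = 9.
G_4 = 9. HB_8(9) = 8 + 1. Bump = 10. G_5 = 9.
G_5 = 9. HB_9(9) = 9. Bump = 10. G_6 = 9.
G_6 = 9. HB_10(9) = 9. Bump = 9. G_7 = 8.

8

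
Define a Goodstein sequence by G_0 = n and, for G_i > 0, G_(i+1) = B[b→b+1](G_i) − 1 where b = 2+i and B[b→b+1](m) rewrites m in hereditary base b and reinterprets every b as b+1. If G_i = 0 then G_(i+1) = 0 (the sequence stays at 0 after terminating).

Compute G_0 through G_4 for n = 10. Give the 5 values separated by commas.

(0) 10|_2 = 2^(2 + 1) + 2 ↦ 3^(3 + 1) + 3|_3 = 84 ⇒ 83
(1) 83|_3 = 3^(3 + 1) + 2 ↦ 4^(4 + 1) + 2|_4 = 1026 ⇒ 1025
(2) 1025|_4 = 4^(4 + 1) + 1 ↦ 5^(5 + 1) + 1|_5 = 15626 ⇒ 15625
(3) 15625|_5 = 5^(5 + 1) ↦ 6^(6 + 1)|_6 = 279936 ⇒ 279935

10, 83, 1025, 15625, 279935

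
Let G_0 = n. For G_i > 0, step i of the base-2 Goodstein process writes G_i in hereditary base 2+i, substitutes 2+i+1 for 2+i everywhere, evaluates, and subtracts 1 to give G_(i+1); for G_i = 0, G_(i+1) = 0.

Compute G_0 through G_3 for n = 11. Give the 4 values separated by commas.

11, 84, 1027, 15627

G_0 = 11. HB_2(11) = 2^(2 + 1) + 2 + 1. Bump = 85. G_1 = 84.
G_1 = 84. HB_3(84) = 3^(3 + 1) + 3. Bump = 1028. G_2 = 1027.
G_2 = 1027. HB_4(1027) = 4^(4 + 1) + 3. Bump = 15628. G_3 = 15627.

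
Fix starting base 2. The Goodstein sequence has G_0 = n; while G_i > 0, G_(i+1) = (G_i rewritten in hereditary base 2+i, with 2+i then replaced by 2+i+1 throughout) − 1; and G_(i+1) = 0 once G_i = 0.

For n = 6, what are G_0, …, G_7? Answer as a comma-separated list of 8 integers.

6, 29, 257, 3125, 46655, 98039, 187243, 332147

i=0: 6 = 2^2 + 2 (b=2); 2→3: 3^3 + 3 = 30; 30−1 = 29
i=1: 29 = 3^3 + 2 (b=3); 3→4: 4^4 + 2 = 258; 258−1 = 257
i=2: 257 = 4^4 + 1 (b=4); 4→5: 5^5 + 1 = 3126; 3126−1 = 3125
i=3: 3125 = 5^5 (b=5); 5→6: 6^6 = 46656; 46656−1 = 46655
i=4: 46655 = 5·6^5 + 5·6^4 + 5·6^3 + 5·6^2 + 5·6 + 5 (b=6); 6→7: 5·7^5 + 5·7^4 + 5·7^3 + 5·7^2 + 5·7 + 5 = 98040; 98040−1 = 98039
i=5: 98039 = 5·7^5 + 5·7^4 + 5·7^3 + 5·7^2 + 5·7 + 4 (b=7); 7→8: 5·8^5 + 5·8^4 + 5·8^3 + 5·8^2 + 5·8 + 4 = 187244; 187244−1 = 187243
i=6: 187243 = 5·8^5 + 5·8^4 + 5·8^3 + 5·8^2 + 5·8 + 3 (b=8); 8→9: 5·9^5 + 5·9^4 + 5·9^3 + 5·9^2 + 5·9 + 3 = 332148; 332148−1 = 332147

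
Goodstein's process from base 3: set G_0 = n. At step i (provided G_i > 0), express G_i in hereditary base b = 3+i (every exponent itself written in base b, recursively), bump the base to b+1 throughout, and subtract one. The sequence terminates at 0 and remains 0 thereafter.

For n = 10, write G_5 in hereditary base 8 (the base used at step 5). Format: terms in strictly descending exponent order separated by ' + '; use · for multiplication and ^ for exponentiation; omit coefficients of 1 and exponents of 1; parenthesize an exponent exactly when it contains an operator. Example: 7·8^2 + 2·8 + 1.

4·8 + 1

base 3: 10 = 3^2 + 1; at 4: 4^2 + 1 = 17; next = 16
base 4: 16 = 4^2; at 5: 5^2 = 25; next = 24
base 5: 24 = 4·5 + 4; at 6: 4·6 + 4 = 28; next = 27
base 6: 27 = 4·6 + 3; at 7: 4·7 + 3 = 31; next = 30
base 7: 30 = 4·7 + 2; at 8: 4·8 + 2 = 34; next = 33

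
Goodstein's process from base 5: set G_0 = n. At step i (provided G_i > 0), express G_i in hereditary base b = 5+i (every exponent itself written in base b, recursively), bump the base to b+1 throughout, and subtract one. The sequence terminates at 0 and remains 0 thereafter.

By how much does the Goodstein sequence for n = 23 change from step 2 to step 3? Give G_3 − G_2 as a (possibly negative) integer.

[0] 23 ≡ 4·5 + 3 (base 5). Lift 6: 27. −1: 26.
[1] 26 ≡ 4·6 + 2 (base 6). Lift 7: 30. −1: 29.
[2] 29 ≡ 4·7 + 1 (base 7). Lift 8: 33. −1: 32.

3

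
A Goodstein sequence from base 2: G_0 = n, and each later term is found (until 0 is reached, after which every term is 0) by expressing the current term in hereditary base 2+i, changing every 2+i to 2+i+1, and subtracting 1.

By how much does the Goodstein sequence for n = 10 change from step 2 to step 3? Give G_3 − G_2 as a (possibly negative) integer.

14600

[0] 10 ≡ 2^(2 + 1) + 2 (base 2). Lift 3: 84. −1: 83.
[1] 83 ≡ 3^(3 + 1) + 2 (base 3). Lift 4: 1026. −1: 1025.
[2] 1025 ≡ 4^(4 + 1) + 1 (base 4). Lift 5: 15626. −1: 15625.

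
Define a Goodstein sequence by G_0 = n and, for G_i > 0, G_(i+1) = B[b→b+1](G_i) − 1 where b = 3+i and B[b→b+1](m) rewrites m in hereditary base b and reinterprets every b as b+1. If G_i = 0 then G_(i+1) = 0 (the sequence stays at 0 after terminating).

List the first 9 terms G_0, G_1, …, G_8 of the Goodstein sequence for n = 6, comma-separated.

6, 7, 7, 7, 7, 7, 6, 5, 4

step 0: 6 = 2·3; sub 4 for 3: 2·4; = 8; G_1 = 8−1 = 7
step 1: 7 = 4 + 3; sub 5 for 4: 5 + 3; = 8; G_2 = 8−1 = 7
step 2: 7 = 5 + 2; sub 6 for 5: 6 + 2; = 8; G_3 = 8−1 = 7
step 3: 7 = 6 + 1; sub 7 for 6: 7 + 1; = 8; G_4 = 8−1 = 7
step 4: 7 = 7; sub 8 for 7: 8; = 8; G_5 = 8−1 = 7
step 5: 7 = 7; sub 9 for 8: 7; = 7; G_6 = 7−1 = 6
step 6: 6 = 6; sub 10 for 9: 6; = 6; G_7 = 6−1 = 5
step 7: 5 = 5; sub 11 for 10: 5; = 5; G_8 = 5−1 = 4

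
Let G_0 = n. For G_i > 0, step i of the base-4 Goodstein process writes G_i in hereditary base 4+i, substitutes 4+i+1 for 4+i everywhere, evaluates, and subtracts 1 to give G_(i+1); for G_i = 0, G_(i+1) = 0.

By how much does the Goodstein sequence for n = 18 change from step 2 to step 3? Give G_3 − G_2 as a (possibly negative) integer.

12

base 4: 18 = 4^2 + 2; at 5: 5^2 + 2 = 27; next = 26
base 5: 26 = 5^2 + 1; at 6: 6^2 + 1 = 37; next = 36
base 6: 36 = 6^2; at 7: 7^2 = 49; next = 48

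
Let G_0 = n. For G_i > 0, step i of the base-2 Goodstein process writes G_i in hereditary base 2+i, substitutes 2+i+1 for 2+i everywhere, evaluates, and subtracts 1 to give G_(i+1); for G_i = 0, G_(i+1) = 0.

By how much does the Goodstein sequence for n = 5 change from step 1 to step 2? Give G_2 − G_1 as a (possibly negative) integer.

228

5 —HB2→ 2^2 + 1 —bump→ 3^3 + 1 = 28 —(−1)→ 27
27 —HB3→ 3^3 —bump→ 4^4 = 256 —(−1)→ 255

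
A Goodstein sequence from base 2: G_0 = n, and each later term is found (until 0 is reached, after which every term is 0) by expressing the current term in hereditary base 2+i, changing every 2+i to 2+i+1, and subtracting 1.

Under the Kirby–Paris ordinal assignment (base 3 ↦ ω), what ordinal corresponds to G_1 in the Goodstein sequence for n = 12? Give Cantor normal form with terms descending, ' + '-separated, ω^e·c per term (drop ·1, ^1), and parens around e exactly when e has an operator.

ω^(ω + 1) + ω^2·2 + ω·2 + 2

base 2: 12 = 2^(2 + 1) + 2^2; at 3: 3^(3 + 1) + 3^3 = 108; next = 107
base 3: 107 = 3^(3 + 1) + 2·3^2 + 2·3 + 2; at 4: 4^(4 + 1) + 2·4^2 + 2·4 + 2 = 1066; next = 1065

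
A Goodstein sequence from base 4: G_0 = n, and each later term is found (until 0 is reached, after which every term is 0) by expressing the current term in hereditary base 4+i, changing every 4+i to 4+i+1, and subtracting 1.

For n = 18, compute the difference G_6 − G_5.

18 —HB4→ 4^2 + 2 —bump→ 5^2 + 2 = 27 —(−1)→ 26
26 —HB5→ 5^2 + 1 —bump→ 6^2 + 1 = 37 —(−1)→ 36
36 —HB6→ 6^2 —bump→ 7^2 = 49 —(−1)→ 48
48 —HB7→ 6·7 + 6 —bump→ 6·8 + 6 = 54 —(−1)→ 53
53 —HB8→ 6·8 + 5 —bump→ 6·9 + 5 = 59 —(−1)→ 58
58 —HB9→ 6·9 + 4 —bump→ 6·10 + 4 = 64 —(−1)→ 63

5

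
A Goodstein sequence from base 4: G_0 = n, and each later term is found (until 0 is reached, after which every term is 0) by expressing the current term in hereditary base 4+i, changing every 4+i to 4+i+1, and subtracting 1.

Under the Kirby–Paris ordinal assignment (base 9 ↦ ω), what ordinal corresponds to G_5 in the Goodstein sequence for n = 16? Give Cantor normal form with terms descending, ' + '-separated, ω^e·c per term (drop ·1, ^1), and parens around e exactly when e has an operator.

ω·4

[0] 16 ≡ 4^2 (base 4). Lift 5: 25. −1: 24.
[1] 24 ≡ 4·5 + 4 (base 5). Lift 6: 28. −1: 27.
[2] 27 ≡ 4·6 + 3 (base 6). Lift 7: 31. −1: 30.
[3] 30 ≡ 4·7 + 2 (base 7). Lift 8: 34. −1: 33.
[4] 33 ≡ 4·8 + 1 (base 8). Lift 9: 37. −1: 36.
[5] 36 ≡ 4·9 (base 9). Lift 10: 40. −1: 39.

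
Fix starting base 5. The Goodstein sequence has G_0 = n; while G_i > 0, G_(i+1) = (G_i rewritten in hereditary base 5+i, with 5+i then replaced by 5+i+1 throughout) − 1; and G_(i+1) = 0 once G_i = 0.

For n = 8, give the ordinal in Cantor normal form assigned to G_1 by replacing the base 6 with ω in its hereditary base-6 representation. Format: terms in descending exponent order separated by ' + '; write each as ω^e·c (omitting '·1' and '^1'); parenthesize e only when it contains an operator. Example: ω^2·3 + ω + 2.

step 0: 8 = 5 + 3; sub 6 for 5: 6 + 3; = 9; G_1 = 9−1 = 8
step 1: 8 = 6 + 2; sub 7 for 6: 7 + 2; = 9; G_2 = 9−1 = 8

ω + 2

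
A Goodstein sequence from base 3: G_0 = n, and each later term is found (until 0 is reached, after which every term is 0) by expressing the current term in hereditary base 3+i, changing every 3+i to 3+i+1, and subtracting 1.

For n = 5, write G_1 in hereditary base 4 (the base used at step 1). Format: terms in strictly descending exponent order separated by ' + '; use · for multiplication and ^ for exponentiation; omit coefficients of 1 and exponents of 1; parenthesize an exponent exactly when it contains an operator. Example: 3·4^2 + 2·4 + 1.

G_0=5  [base 3] 3 + 2  →[3↦4]→  4 + 2 = 6  −1 ⇒ G_1=5
G_1=5  [base 4] 4 + 1  →[4↦5]→  5 + 1 = 6  −1 ⇒ G_2=5

4 + 1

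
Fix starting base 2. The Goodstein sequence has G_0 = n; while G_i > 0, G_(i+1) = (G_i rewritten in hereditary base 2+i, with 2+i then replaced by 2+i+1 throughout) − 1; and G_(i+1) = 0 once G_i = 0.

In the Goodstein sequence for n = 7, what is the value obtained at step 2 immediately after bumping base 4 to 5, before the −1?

i=0: 7 = 2^2 + 2 + 1 (b=2); 2→3: 3^3 + 3 + 1 = 31; 31−1 = 30
i=1: 30 = 3^3 + 3 (b=3); 3→4: 4^4 + 4 = 260; 260−1 = 259
i=2: 259 = 4^4 + 3 (b=4); 4→5: 5^5 + 3 = 3128; 3128−1 = 3127

3128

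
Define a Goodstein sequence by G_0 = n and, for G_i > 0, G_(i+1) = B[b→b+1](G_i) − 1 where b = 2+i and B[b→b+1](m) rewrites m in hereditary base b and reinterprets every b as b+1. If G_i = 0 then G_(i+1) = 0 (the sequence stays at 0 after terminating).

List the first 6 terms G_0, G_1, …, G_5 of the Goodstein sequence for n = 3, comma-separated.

3, 3, 3, 2, 1, 0

G_0=3  [base 2] 2 + 1  →[2↦3]→  3 + 1 = 4  −1 ⇒ G_1=3
G_1=3  [base 3] 3  →[3↦4]→  4 = 4  −1 ⇒ G_2=3
G_2=3  [base 4] 3  →[4↦5]→  3 = 3  −1 ⇒ G_3=2
G_3=2  [base 5] 2  →[5↦6]→  2 = 2  −1 ⇒ G_4=1
G_4=1  [base 6] 1  →[6↦7]→  1 = 1  −1 ⇒ G_5=0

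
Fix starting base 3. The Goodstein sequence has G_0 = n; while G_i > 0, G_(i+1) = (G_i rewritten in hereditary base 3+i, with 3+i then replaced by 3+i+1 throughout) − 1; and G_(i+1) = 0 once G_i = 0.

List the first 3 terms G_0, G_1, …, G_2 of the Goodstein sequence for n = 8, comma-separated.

8, 9, 10

8 —HB3→ 2·3 + 2 —bump→ 2·4 + 2 = 10 —(−1)→ 9
9 —HB4→ 2·4 + 1 —bump→ 2·5 + 1 = 11 —(−1)→ 10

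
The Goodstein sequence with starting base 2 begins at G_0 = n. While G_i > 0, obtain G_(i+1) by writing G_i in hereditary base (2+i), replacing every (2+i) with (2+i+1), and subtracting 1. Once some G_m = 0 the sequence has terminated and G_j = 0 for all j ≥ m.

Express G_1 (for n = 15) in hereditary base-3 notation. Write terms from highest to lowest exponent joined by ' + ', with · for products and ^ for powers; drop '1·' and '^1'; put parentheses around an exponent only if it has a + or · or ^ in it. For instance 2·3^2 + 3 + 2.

3^(3 + 1) + 3^3 + 3

(0) 15|_2 = 2^(2 + 1) + 2^2 + 2 + 1 ↦ 3^(3 + 1) + 3^3 + 3 + 1|_3 = 112 ⇒ 111
(1) 111|_3 = 3^(3 + 1) + 3^3 + 3 ↦ 4^(4 + 1) + 4^4 + 4|_4 = 1284 ⇒ 1283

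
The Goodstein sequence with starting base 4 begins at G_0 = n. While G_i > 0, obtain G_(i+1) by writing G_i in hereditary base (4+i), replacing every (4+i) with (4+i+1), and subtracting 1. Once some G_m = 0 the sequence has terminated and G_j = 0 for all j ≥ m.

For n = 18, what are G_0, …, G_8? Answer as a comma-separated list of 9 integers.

18, 26, 36, 48, 53, 58, 63, 68, 73

[0] 18 ≡ 4^2 + 2 (base 4). Lift 5: 27. −1: 26.
[1] 26 ≡ 5^2 + 1 (base 5). Lift 6: 37. −1: 36.
[2] 36 ≡ 6^2 (base 6). Lift 7: 49. −1: 48.
[3] 48 ≡ 6·7 + 6 (base 7). Lift 8: 54. −1: 53.
[4] 53 ≡ 6·8 + 5 (base 8). Lift 9: 59. −1: 58.
[5] 58 ≡ 6·9 + 4 (base 9). Lift 10: 64. −1: 63.
[6] 63 ≡ 6·10 + 3 (base 10). Lift 11: 69. −1: 68.
[7] 68 ≡ 6·11 + 2 (base 11). Lift 12: 74. −1: 73.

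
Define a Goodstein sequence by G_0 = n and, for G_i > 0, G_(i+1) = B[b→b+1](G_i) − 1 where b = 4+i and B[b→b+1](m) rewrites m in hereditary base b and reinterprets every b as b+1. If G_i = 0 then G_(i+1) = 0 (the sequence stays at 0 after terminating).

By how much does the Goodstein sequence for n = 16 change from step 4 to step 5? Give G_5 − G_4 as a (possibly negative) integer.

3

[0] 16 ≡ 4^2 (base 4). Lift 5: 25. −1: 24.
[1] 24 ≡ 4·5 + 4 (base 5). Lift 6: 28. −1: 27.
[2] 27 ≡ 4·6 + 3 (base 6). Lift 7: 31. −1: 30.
[3] 30 ≡ 4·7 + 2 (base 7). Lift 8: 34. −1: 33.
[4] 33 ≡ 4·8 + 1 (base 8). Lift 9: 37. −1: 36.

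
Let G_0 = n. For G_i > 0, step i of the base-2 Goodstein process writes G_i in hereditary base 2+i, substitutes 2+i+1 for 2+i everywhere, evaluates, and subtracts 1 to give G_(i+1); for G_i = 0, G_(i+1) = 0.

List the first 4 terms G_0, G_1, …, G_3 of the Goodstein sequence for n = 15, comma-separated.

15, 111, 1283, 18752

15 —HB2→ 2^(2 + 1) + 2^2 + 2 + 1 —bump→ 3^(3 + 1) + 3^3 + 3 + 1 = 112 —(−1)→ 111
111 —HB3→ 3^(3 + 1) + 3^3 + 3 —bump→ 4^(4 + 1) + 4^4 + 4 = 1284 —(−1)→ 1283
1283 —HB4→ 4^(4 + 1) + 4^4 + 3 —bump→ 5^(5 + 1) + 5^5 + 3 = 18753 —(−1)→ 18752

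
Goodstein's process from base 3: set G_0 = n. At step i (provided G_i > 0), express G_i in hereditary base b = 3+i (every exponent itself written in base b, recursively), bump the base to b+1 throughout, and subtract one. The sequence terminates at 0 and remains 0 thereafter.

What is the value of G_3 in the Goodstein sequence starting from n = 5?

base 3: 5 = 3 + 2; at 4: 4 + 2 = 6; next = 5
base 4: 5 = 4 + 1; at 5: 5 + 1 = 6; next = 5
base 5: 5 = 5; at 6: 6 = 6; next = 5

5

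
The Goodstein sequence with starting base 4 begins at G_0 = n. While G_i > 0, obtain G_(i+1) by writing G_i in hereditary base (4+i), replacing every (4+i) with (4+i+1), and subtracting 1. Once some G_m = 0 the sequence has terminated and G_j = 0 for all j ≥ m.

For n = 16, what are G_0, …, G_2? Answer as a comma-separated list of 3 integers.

step 0: 16 = 4^2; sub 5 for 4: 5^2; = 25; G_1 = 25−1 = 24
step 1: 24 = 4·5 + 4; sub 6 for 5: 4·6 + 4; = 28; G_2 = 28−1 = 27

16, 24, 27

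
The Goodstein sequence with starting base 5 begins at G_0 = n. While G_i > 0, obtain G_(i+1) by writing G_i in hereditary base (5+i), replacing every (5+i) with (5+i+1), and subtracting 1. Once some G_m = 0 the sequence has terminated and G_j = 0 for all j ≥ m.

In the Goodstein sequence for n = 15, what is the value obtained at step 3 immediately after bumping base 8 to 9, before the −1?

(0) 15|_5 = 3·5 ↦ 3·6|_6 = 18 ⇒ 17
(1) 17|_6 = 2·6 + 5 ↦ 2·7 + 5|_7 = 19 ⇒ 18
(2) 18|_7 = 2·7 + 4 ↦ 2·8 + 4|_8 = 20 ⇒ 19
(3) 19|_8 = 2·8 + 3 ↦ 2·9 + 3|_9 = 21 ⇒ 20

21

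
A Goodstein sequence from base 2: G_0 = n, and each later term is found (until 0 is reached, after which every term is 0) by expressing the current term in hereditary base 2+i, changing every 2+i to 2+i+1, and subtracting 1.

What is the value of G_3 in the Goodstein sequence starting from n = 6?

[0] 6 ≡ 2^2 + 2 (base 2). Lift 3: 30. −1: 29.
[1] 29 ≡ 3^3 + 2 (base 3). Lift 4: 258. −1: 257.
[2] 257 ≡ 4^4 + 1 (base 4). Lift 5: 3126. −1: 3125.
[3] 3125 ≡ 5^5 (base 5). Lift 6: 46656. −1: 46655.

3125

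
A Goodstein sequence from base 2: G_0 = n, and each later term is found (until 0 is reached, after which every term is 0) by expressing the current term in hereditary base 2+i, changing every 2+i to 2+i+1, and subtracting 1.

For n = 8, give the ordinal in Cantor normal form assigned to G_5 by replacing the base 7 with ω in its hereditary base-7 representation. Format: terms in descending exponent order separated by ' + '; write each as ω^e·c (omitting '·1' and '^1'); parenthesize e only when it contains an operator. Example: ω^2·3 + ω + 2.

8 —HB2→ 2^(2 + 1) —bump→ 3^(3 + 1) = 81 —(−1)→ 80
80 —HB3→ 2·3^3 + 2·3^2 + 2·3 + 2 —bump→ 2·4^4 + 2·4^2 + 2·4 + 2 = 554 —(−1)→ 553
553 —HB4→ 2·4^4 + 2·4^2 + 2·4 + 1 —bump→ 2·5^5 + 2·5^2 + 2·5 + 1 = 6311 —(−1)→ 6310
6310 —HB5→ 2·5^5 + 2·5^2 + 2·5 —bump→ 2·6^6 + 2·6^2 + 2·6 = 93396 —(−1)→ 93395
93395 —HB6→ 2·6^6 + 2·6^2 + 6 + 5 —bump→ 2·7^7 + 2·7^2 + 7 + 5 = 1647196 —(−1)→ 1647195
1647195 —HB7→ 2·7^7 + 2·7^2 + 7 + 4 —bump→ 2·8^8 + 2·8^2 + 8 + 4 = 33554572 —(−1)→ 33554571

ω^ω·2 + ω^2·2 + ω + 4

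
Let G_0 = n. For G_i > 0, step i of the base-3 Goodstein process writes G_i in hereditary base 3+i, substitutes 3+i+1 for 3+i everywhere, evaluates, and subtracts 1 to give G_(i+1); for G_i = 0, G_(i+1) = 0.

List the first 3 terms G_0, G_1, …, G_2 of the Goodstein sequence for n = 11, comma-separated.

11, 17, 25

11 —HB3→ 3^2 + 2 —bump→ 4^2 + 2 = 18 —(−1)→ 17
17 —HB4→ 4^2 + 1 —bump→ 5^2 + 1 = 26 —(−1)→ 25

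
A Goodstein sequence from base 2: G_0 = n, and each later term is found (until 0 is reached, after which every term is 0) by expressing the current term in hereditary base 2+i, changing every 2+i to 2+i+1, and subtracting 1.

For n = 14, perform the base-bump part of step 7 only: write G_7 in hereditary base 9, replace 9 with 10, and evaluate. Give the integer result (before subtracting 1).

100000555552

14 —HB2→ 2^(2 + 1) + 2^2 + 2 —bump→ 3^(3 + 1) + 3^3 + 3 = 111 —(−1)→ 110
110 —HB3→ 3^(3 + 1) + 3^3 + 2 —bump→ 4^(4 + 1) + 4^4 + 2 = 1282 —(−1)→ 1281
1281 —HB4→ 4^(4 + 1) + 4^4 + 1 —bump→ 5^(5 + 1) + 5^5 + 1 = 18751 —(−1)→ 18750
18750 —HB5→ 5^(5 + 1) + 5^5 —bump→ 6^(6 + 1) + 6^6 = 326592 —(−1)→ 326591
326591 —HB6→ 6^(6 + 1) + 5·6^5 + 5·6^4 + 5·6^3 + 5·6^2 + 5·6 + 5 —bump→ 7^(7 + 1) + 5·7^5 + 5·7^4 + 5·7^3 + 5·7^2 + 5·7 + 5 = 5862841 —(−1)→ 5862840
5862840 —HB7→ 7^(7 + 1) + 5·7^5 + 5·7^4 + 5·7^3 + 5·7^2 + 5·7 + 4 —bump→ 8^(8 + 1) + 5·8^5 + 5·8^4 + 5·8^3 + 5·8^2 + 5·8 + 4 = 134404972 —(−1)→ 134404971
134404971 —HB8→ 8^(8 + 1) + 5·8^5 + 5·8^4 + 5·8^3 + 5·8^2 + 5·8 + 3 —bump→ 9^(9 + 1) + 5·9^5 + 5·9^4 + 5·9^3 + 5·9^2 + 5·9 + 3 = 3487116549 —(−1)→ 3487116548
3487116548 —HB9→ 9^(9 + 1) + 5·9^5 + 5·9^4 + 5·9^3 + 5·9^2 + 5·9 + 2 —bump→ 10^(10 + 1) + 5·10^5 + 5·10^4 + 5·10^3 + 5·10^2 + 5·10 + 2 = 100000555552 —(−1)→ 100000555551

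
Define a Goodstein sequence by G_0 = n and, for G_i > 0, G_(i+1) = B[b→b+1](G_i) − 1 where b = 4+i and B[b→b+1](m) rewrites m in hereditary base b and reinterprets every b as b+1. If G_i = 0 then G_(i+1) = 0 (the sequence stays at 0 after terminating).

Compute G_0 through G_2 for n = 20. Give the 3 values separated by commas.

G_0=20  [base 4] 4^2 + 4  →[4↦5]→  5^2 + 5 = 30  −1 ⇒ G_1=29
G_1=29  [base 5] 5^2 + 4  →[5↦6]→  6^2 + 4 = 40  −1 ⇒ G_2=39

20, 29, 39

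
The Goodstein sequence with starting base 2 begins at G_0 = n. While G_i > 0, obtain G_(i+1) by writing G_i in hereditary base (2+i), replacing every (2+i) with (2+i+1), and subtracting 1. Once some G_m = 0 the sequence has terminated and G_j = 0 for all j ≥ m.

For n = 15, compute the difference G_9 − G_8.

3038500650159

step 0: 15 = 2^(2 + 1) + 2^2 + 2 + 1; sub 3 for 2: 3^(3 + 1) + 3^3 + 3 + 1; = 112; G_1 = 112−1 = 111
step 1: 111 = 3^(3 + 1) + 3^3 + 3; sub 4 for 3: 4^(4 + 1) + 4^4 + 4; = 1284; G_2 = 1284−1 = 1283
step 2: 1283 = 4^(4 + 1) + 4^4 + 3; sub 5 for 4: 5^(5 + 1) + 5^5 + 3; = 18753; G_3 = 18753−1 = 18752
step 3: 18752 = 5^(5 + 1) + 5^5 + 2; sub 6 for 5: 6^(6 + 1) + 6^6 + 2; = 326594; G_4 = 326594−1 = 326593
step 4: 326593 = 6^(6 + 1) + 6^6 + 1; sub 7 for 6: 7^(7 + 1) + 7^7 + 1; = 6588345; G_5 = 6588345−1 = 6588344
step 5: 6588344 = 7^(7 + 1) + 7^7; sub 8 for 7: 8^(8 + 1) + 8^8; = 150994944; G_6 = 150994944−1 = 150994943
step 6: 150994943 = 8^(8 + 1) + 7·8^7 + 7·8^6 + 7·8^5 + 7·8^4 + 7·8^3 + 7·8^2 + 7·8 + 7; sub 9 for 8: 9^(9 + 1) + 7·9^7 + 7·9^6 + 7·9^5 + 7·9^4 + 7·9^3 + 7·9^2 + 7·9 + 7; = 3524450281; G_7 = 3524450281−1 = 3524450280
step 7: 3524450280 = 9^(9 + 1) + 7·9^7 + 7·9^6 + 7·9^5 + 7·9^4 + 7·9^3 + 7·9^2 + 7·9 + 6; sub 10 for 9: 10^(10 + 1) + 7·10^7 + 7·10^6 + 7·10^5 + 7·10^4 + 7·10^3 + 7·10^2 + 7·10 + 6; = 100077777776; G_8 = 100077777776−1 = 100077777775
step 8: 100077777775 = 10^(10 + 1) + 7·10^7 + 7·10^6 + 7·10^5 + 7·10^4 + 7·10^3 + 7·10^2 + 7·10 + 5; sub 11 for 10: 11^(11 + 1) + 7·11^7 + 7·11^6 + 7·11^5 + 7·11^4 + 7·11^3 + 7·11^2 + 7·11 + 5; = 3138578427935; G_9 = 3138578427935−1 = 3138578427934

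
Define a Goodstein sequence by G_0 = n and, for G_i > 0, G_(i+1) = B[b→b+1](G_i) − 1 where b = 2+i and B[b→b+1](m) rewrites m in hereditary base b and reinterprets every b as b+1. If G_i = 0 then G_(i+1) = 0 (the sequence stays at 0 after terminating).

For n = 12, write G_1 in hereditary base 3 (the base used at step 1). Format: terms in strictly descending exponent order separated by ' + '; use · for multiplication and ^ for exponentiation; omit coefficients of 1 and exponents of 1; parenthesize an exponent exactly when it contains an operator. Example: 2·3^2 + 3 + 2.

3^(3 + 1) + 2·3^2 + 2·3 + 2

(0) 12|_2 = 2^(2 + 1) + 2^2 ↦ 3^(3 + 1) + 3^3|_3 = 108 ⇒ 107
(1) 107|_3 = 3^(3 + 1) + 2·3^2 + 2·3 + 2 ↦ 4^(4 + 1) + 2·4^2 + 2·4 + 2|_4 = 1066 ⇒ 1065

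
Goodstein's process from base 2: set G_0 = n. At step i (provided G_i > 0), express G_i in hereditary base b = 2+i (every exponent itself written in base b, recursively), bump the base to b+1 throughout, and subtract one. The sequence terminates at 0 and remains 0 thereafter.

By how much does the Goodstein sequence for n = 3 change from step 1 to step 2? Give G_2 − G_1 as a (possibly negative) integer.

step 0: 3 = 2 + 1; sub 3 for 2: 3 + 1; = 4; G_1 = 4−1 = 3
step 1: 3 = 3; sub 4 for 3: 4; = 4; G_2 = 4−1 = 3

0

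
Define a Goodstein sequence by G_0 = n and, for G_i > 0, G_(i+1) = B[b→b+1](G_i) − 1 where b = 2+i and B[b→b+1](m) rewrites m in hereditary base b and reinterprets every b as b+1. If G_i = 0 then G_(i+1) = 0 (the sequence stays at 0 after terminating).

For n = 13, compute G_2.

1279

step 0: 13 = 2^(2 + 1) + 2^2 + 1; sub 3 for 2: 3^(3 + 1) + 3^3 + 1; = 109; G_1 = 109−1 = 108
step 1: 108 = 3^(3 + 1) + 3^3; sub 4 for 3: 4^(4 + 1) + 4^4; = 1280; G_2 = 1280−1 = 1279
step 2: 1279 = 4^(4 + 1) + 3·4^3 + 3·4^2 + 3·4 + 3; sub 5 for 4: 5^(5 + 1) + 3·5^3 + 3·5^2 + 3·5 + 3; = 16093; G_3 = 16093−1 = 16092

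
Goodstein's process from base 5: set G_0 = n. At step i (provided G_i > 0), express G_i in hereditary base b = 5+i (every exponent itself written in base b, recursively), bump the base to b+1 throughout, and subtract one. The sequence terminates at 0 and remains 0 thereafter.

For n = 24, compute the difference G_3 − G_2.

G_0 = 24. HB_5(24) = 4·5 + 4. Bump = 28. G_1 = 27.
G_1 = 27. HB_6(27) = 4·6 + 3. Bump = 31. G_2 = 30.
G_2 = 30. HB_7(30) = 4·7 + 2. Bump = 34. G_3 = 33.

3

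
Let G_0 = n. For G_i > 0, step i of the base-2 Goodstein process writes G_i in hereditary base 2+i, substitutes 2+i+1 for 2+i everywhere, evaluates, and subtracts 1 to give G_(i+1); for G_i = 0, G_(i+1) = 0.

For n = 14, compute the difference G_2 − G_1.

G_0=14  [base 2] 2^(2 + 1) + 2^2 + 2  →[2↦3]→  3^(3 + 1) + 3^3 + 3 = 111  −1 ⇒ G_1=110
G_1=110  [base 3] 3^(3 + 1) + 3^3 + 2  →[3↦4]→  4^(4 + 1) + 4^4 + 2 = 1282  −1 ⇒ G_2=1281

1171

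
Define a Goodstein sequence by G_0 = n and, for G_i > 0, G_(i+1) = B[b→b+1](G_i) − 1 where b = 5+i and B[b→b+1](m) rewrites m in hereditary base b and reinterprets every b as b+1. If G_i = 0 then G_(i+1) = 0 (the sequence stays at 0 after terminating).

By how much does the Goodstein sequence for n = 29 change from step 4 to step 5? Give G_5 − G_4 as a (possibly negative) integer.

18

G_0 = 29. HB_5(29) = 5^2 + 4. Bump = 40. G_1 = 39.
G_1 = 39. HB_6(39) = 6^2 + 3. Bump = 52. G_2 = 51.
G_2 = 51. HB_7(51) = 7^2 + 2. Bump = 66. G_3 = 65.
G_3 = 65. HB_8(65) = 8^2 + 1. Bump = 82. G_4 = 81.
G_4 = 81. HB_9(81) = 9^2. Bump = 100. G_5 = 99.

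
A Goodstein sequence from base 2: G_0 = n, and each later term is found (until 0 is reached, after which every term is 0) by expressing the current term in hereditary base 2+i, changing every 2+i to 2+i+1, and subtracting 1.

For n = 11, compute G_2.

[0] 11 ≡ 2^(2 + 1) + 2 + 1 (base 2). Lift 3: 85. −1: 84.
[1] 84 ≡ 3^(3 + 1) + 3 (base 3). Lift 4: 1028. −1: 1027.
[2] 1027 ≡ 4^(4 + 1) + 3 (base 4). Lift 5: 15628. −1: 15627.

1027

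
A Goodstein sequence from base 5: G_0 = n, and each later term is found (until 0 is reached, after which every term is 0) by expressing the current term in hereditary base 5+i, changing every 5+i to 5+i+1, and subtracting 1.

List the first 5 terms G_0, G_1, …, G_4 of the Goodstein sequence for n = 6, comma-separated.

G_0 = 6. HB_5(6) = 5 + 1. Bump = 7. G_1 = 6.
G_1 = 6. HB_6(6) = 6. Bump = 7. G_2 = 6.
G_2 = 6. HB_7(6) = 6. Bump = 6. G_3 = 5.
G_3 = 5. HB_8(5) = 5. Bump = 5. G_4 = 4.

6, 6, 6, 5, 4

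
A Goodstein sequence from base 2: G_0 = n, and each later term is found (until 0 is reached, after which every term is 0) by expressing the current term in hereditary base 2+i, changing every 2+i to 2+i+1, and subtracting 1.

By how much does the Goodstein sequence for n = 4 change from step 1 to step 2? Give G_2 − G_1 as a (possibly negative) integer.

15

base 2: 4 = 2^2; at 3: 3^3 = 27; next = 26
base 3: 26 = 2·3^2 + 2·3 + 2; at 4: 2·4^2 + 2·4 + 2 = 42; next = 41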